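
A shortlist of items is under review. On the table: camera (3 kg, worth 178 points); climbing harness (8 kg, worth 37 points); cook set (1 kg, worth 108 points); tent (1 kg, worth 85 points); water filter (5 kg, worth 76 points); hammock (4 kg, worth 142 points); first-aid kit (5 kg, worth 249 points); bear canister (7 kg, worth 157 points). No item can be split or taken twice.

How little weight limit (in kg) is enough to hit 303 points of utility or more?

Need the lightest bundle worth ≥ 303.
camera + cook set + tent: 371 utility at 5 kg.
Any bundle with less than 5 kg falls short of 303.

5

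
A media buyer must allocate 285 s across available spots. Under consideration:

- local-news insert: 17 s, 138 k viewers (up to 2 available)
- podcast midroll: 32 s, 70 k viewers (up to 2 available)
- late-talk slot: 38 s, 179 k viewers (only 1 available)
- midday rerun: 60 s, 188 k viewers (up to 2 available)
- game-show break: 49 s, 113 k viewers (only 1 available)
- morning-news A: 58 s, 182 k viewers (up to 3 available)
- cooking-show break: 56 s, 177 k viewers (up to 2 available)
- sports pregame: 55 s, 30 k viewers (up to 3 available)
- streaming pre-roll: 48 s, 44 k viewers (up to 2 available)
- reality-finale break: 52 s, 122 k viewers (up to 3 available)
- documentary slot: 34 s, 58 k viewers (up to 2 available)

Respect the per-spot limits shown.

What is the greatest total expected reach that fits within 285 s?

Taking the top-ratio spots first gives 2×local-news insert + podcast midroll + late-talk slot + morning-news A + 2×cooking-show break for 1061 (274 s).
Dropping 2×cooking-show break frees 112 s; slotting in 2×midday rerun (120 s) lifts the total to 1083 at 282 s.
No other feasible combination exceeds 1083.

1083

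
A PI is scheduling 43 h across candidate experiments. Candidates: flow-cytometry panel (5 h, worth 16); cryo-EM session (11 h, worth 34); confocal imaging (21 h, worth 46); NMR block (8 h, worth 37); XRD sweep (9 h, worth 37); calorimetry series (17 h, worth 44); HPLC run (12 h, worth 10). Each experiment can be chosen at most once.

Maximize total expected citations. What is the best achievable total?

The ratio heuristic lands on flow-cytometry panel + cryo-EM session + NMR block + XRD sweep (124) but leaves 10 h idle.
Dropping cryo-EM session frees 11 h; slotting in confocal imaging (21 h) lifts the total to 136 at 43 h.
Nothing else within 43 h beats 136.

136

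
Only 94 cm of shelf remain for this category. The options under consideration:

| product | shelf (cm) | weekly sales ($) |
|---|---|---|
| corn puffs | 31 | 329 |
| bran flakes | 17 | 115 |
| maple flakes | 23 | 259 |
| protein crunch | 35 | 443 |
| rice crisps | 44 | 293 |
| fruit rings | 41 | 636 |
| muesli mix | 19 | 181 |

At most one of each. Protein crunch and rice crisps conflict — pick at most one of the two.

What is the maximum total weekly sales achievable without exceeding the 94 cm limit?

1194

Taking bran flakes + protein crunch + fruit rings: 93 cm used, 1194 in weekly sales.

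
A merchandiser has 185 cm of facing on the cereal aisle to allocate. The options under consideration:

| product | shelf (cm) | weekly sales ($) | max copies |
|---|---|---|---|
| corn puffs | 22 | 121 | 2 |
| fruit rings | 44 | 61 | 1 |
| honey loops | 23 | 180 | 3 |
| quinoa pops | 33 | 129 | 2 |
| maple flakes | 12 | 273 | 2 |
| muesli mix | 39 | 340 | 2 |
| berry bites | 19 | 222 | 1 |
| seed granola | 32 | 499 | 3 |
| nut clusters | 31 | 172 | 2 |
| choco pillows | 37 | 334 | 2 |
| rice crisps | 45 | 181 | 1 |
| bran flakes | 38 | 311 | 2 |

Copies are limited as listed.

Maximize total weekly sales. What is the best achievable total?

2625

By weekly sales per cm: maple flakes 22.75, seed granola 15.59, berry bites 11.68, choco pillows 9.03 lead.
Greedy by ratio would take 2×maple flakes + berry bites + 3×seed granola + choco pillows: 176 cm used, total 2599.
The 37 cm tied up in choco pillows is better spent on 2×honey loops — total rises to 2625 (185 cm).
Every other selection either busts 185 cm or exceeds an availability limit or fails to beat 2625.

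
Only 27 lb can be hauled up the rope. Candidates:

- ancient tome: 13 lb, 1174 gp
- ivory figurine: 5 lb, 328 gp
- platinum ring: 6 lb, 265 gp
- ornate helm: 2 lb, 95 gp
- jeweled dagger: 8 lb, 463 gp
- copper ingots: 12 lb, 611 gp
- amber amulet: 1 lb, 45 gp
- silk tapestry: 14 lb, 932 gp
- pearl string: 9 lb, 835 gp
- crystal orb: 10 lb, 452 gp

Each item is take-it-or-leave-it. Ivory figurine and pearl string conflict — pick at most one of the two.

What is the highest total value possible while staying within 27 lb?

Density check — pearl string 92.78, ancient tome 90.31, silk tapestry 66.57, ivory figurine 65.60 are the best per lb.
Taking ancient tome + ornate helm + amber amulet + pearl string: 25 lb used, 2149 in value.
Next best is ancient tome + silk tapestry at 2106 (27 lb) — short by 43.

2149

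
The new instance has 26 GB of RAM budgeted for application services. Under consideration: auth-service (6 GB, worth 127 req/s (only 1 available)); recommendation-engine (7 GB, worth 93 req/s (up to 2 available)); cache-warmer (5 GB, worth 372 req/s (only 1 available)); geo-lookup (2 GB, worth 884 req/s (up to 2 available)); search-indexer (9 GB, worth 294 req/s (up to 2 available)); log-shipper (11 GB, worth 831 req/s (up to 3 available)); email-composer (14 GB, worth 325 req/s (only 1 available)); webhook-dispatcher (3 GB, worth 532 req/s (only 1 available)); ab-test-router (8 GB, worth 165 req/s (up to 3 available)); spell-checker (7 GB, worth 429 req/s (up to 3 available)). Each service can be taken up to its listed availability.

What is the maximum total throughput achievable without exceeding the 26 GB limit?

A density-first pass picks cache-warmer + 2×geo-lookup + log-shipper + webhook-dispatcher — 3503 at 23 GB.
Dropping cache-warmer frees 5 GB; slotting in spell-checker (7 GB) lifts the total to 3560 at 25 GB.
That's the maximum — no swap from here does better than 3560.

3560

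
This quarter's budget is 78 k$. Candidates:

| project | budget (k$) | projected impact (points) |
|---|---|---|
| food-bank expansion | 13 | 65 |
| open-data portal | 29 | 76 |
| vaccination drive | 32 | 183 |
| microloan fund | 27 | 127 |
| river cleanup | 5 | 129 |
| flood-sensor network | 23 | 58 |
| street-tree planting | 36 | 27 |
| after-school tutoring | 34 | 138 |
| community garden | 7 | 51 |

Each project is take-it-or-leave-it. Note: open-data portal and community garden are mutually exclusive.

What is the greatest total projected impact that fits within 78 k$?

Greedy by ratio would take food-bank expansion + vaccination drive + river cleanup + community garden: 57 k$ used, total 428.
Dropping community garden frees 7 k$; slotting in microloan fund (27 k$) lifts the total to 504 at 77 k$.
The closest alternative, vaccination drive + river cleanup + after-school tutoring + community garden, reaches only 501.

504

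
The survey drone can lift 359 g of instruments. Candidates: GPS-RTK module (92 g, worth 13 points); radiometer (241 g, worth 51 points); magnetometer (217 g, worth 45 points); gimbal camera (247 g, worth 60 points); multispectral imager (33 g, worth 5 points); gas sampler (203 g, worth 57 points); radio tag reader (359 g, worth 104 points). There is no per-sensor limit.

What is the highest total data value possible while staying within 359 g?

104

Ranking by ratio (data value/g): radio tag reader 0.29, gas sampler 0.28, gimbal camera 0.24, radiometer 0.21.
The ratio ordering already packs tightly: radio tag reader, 359 g, 104.
That's the maximum — no swap from here does better than 104.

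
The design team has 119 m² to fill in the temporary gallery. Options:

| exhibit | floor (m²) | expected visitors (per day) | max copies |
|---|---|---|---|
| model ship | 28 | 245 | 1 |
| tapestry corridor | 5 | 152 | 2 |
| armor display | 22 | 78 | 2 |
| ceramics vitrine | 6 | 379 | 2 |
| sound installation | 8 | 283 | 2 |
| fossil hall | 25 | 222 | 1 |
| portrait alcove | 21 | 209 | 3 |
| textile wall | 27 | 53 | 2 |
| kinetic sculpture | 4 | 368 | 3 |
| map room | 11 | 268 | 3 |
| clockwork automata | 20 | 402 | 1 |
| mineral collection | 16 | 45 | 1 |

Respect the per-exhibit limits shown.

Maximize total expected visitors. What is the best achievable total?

3995

Density check — kinetic sculpture 92.00, ceramics vitrine 63.17, sound installation 35.38 are the best per m².
Greedy by ratio would take 2×tapestry corridor + 2×ceramics vitrine + 2×sound installation + 3×kinetic sculpture + 3×map room + clockwork automata + mineral collection: 119 m² used, total 3983.
Replace tapestry corridor and mineral collection with portrait alcove: the trade gains 12 net, giving 3995 at 119 m².
No other feasible combination exceeds 3995.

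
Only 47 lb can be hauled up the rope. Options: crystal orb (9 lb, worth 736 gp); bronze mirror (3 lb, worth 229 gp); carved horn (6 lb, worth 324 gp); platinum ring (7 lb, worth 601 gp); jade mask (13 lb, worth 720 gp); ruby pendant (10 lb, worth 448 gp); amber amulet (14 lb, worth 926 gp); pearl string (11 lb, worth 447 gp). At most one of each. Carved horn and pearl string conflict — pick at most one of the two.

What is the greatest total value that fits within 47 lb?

3212

Best packing: crystal orb + bronze mirror + platinum ring + jade mask + amber amulet — 46 lb, 3212 total.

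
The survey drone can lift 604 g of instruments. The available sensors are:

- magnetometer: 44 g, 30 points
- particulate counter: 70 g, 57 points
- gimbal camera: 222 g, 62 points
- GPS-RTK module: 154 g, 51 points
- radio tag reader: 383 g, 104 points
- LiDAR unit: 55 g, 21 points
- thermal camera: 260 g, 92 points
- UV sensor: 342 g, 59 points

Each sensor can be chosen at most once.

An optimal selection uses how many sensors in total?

5

Optimal total is 251.
For example magnetometer + particulate counter + GPS-RTK module + LiDAR unit + thermal camera achieves it, using 583 g.
Every optimal selection uses 5 sensors.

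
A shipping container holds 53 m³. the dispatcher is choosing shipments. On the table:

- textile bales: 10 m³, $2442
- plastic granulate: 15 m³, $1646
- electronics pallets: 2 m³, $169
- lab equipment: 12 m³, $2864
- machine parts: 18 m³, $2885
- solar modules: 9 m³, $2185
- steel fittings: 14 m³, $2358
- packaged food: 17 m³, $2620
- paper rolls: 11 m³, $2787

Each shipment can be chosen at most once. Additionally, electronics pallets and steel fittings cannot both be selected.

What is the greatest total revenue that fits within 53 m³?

11147

A density-first pass picks textile bales + electronics pallets + lab equipment + solar modules + paper rolls — 10447 at 44 m³.
Replace solar modules with machine parts: the trade gains 700 net, giving 11147 at 53 m³.
Every other selection either busts 53 m³ or breaks a pairing rule or fails to beat 11147.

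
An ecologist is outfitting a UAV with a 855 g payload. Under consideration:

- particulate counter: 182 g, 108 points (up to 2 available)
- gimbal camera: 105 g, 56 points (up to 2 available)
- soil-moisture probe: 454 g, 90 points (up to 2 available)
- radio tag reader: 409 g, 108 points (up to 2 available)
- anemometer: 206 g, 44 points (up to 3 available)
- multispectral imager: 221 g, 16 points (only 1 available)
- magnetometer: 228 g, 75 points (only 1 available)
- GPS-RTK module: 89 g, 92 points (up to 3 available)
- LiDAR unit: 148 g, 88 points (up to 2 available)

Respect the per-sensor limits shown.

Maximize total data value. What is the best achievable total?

Particulate counter + gimbal camera + 3×GPS-RTK module + 2×LiDAR unit uses 850 of the 855 g and totals 616.
No other feasible combination exceeds 616.

616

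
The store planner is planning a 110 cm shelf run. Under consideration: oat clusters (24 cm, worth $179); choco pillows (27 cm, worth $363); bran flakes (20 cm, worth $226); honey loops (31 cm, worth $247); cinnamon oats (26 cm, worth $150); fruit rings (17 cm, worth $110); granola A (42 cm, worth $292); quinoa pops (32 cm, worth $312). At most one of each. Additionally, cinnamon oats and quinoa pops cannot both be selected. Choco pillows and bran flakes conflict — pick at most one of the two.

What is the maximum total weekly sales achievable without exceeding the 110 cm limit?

1032

Choco pillows + honey loops + fruit rings + quinoa pops uses 107 of the 110 cm and totals 1032.
Next best is choco pillows + granola A + quinoa pops at 967 (101 cm) — short by 65.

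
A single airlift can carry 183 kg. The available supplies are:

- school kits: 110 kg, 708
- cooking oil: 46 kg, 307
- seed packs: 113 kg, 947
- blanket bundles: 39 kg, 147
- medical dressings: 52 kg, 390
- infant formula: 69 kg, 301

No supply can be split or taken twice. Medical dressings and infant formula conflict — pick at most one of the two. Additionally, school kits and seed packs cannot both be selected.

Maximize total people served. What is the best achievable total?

1337

By people served per kg: seed packs 8.38, medical dressings 7.50, cooking oil 6.67 lead.
Best packing: seed packs + medical dressings — 165 kg, 1337 total.
Next best is cooking oil + seed packs at 1254 (159 kg) — short by 83.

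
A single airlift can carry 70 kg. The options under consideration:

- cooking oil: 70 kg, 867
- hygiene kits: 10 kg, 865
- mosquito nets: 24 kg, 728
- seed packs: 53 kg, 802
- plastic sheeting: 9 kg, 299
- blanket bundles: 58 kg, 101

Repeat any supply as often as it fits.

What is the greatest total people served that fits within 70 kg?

Taking 7×hygiene kits: 70 kg used, 6055 in people served.
No other feasible combination exceeds 6055.

6055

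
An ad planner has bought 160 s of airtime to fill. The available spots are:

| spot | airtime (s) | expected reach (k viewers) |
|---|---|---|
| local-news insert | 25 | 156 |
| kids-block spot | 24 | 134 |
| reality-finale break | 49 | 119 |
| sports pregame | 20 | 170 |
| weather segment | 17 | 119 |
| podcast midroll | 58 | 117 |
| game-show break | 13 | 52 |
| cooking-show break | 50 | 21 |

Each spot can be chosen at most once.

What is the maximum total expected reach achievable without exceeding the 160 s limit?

750

Density check — sports pregame 8.50, weather segment 7.00, local-news insert 6.24 are the best per s.
Local-news insert + kids-block spot + reality-finale break + sports pregame + weather segment + game-show break uses 148 of the 160 s and totals 750.
The closest alternative, local-news insert + kids-block spot + sports pregame + weather segment + podcast midroll + game-show break, reaches only 748.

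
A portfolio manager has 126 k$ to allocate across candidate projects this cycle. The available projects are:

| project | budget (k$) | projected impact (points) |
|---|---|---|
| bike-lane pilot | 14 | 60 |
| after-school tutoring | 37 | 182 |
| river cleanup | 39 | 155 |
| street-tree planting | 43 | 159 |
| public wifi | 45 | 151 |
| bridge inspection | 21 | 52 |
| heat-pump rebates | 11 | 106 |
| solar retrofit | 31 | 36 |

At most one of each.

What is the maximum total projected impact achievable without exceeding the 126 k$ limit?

Greedy by ratio would take bike-lane pilot + after-school tutoring + river cleanup + bridge inspection + heat-pump rebates: 122 k$ used, total 555.
Replace river cleanup with street-tree planting: the trade gains 4 net, giving 559 at 126 k$.
Runner-up bike-lane pilot + after-school tutoring + river cleanup + bridge inspection + heat-pump rebates tops out at 555.

559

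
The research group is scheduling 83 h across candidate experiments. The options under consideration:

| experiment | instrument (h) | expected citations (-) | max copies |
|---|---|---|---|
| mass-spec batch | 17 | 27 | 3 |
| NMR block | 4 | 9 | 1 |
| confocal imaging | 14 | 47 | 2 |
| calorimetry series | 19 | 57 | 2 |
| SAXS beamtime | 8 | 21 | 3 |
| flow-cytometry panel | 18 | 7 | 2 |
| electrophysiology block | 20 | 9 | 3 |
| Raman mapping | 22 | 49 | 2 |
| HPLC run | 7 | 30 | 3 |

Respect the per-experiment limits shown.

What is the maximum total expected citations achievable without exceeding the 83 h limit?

Filling by ratio: NMR block + 2×confocal imaging + calorimetry series + SAXS beamtime + 3×HPLC run for 271, with 3 h left unused.
Dropping NMR block and confocal imaging frees 18 h; slotting in calorimetry series (19 h) lifts the total to 272 at 81 h.
Nothing else within 83 h beats 272.

272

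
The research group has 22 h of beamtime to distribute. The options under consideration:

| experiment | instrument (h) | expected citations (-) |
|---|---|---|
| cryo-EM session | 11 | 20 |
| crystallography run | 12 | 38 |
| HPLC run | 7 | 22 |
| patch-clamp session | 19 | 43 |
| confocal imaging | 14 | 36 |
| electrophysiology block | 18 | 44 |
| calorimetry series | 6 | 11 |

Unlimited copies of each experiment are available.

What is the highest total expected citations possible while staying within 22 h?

66

By expected citations per h: crystallography run 3.17, HPLC run 3.14, confocal imaging 2.57, electrophysiology block 2.44 lead.
A density-first pass picks crystallography run + HPLC run — 60 at 19 h.
The 12 h tied up in crystallography run is better spent on 2×HPLC run — total rises to 66 (21 h).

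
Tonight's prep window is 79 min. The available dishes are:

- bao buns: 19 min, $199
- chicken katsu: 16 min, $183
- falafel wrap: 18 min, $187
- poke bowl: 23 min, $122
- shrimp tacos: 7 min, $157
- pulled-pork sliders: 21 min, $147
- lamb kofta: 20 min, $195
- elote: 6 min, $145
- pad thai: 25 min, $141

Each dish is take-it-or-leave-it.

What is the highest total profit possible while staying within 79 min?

By profit per min: elote 24.17, shrimp tacos 22.43, chicken katsu 11.44, bao buns 10.47 lead.
Greedy by ratio would take bao buns + chicken katsu + falafel wrap + shrimp tacos + elote: 66 min used, total 871.
Replace shrimp tacos with lamb kofta: the trade gains 38 net, giving 909 at 79 min.
An exhaustive check of the 512 subsets confirms 909.

909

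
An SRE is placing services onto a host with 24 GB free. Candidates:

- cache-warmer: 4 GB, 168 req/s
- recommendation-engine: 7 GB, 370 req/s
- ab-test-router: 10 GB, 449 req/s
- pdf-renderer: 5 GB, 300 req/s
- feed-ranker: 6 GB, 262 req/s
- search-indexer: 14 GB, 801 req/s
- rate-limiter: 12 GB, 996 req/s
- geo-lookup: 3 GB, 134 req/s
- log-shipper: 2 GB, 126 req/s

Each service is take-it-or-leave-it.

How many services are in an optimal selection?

3

Best achievable throughput is 1666.
For example recommendation-engine + pdf-renderer + rate-limiter achieves it, using 24 GB.
Any selection reaching 1666 contains exactly 3 services.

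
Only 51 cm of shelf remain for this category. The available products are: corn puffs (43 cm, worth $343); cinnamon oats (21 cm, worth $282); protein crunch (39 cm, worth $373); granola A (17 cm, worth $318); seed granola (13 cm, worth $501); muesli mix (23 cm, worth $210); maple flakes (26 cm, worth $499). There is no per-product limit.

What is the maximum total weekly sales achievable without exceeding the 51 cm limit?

3×seed granola uses 39 of the 51 cm and totals 1503.

1503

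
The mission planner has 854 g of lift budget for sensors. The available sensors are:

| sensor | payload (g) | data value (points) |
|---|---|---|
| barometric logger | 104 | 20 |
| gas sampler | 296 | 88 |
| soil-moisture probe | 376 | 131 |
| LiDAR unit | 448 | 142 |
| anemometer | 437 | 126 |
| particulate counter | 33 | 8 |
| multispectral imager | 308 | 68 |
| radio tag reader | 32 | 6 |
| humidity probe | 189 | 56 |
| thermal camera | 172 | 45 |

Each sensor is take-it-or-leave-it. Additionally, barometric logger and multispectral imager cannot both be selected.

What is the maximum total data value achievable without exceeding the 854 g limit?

273

Density check — soil-moisture probe 0.35, LiDAR unit 0.32, gas sampler 0.30, humidity probe 0.30 are the best per g.
Best packing: soil-moisture probe + LiDAR unit — 824 g, 273 total.
Next best is soil-moisture probe + anemometer + particulate counter at 265 (846 g) — short by 8.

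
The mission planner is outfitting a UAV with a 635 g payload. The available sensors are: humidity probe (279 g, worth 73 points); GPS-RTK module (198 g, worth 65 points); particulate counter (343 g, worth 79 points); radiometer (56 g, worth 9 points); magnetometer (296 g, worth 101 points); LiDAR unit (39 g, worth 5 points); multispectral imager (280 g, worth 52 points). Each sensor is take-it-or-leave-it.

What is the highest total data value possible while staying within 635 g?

183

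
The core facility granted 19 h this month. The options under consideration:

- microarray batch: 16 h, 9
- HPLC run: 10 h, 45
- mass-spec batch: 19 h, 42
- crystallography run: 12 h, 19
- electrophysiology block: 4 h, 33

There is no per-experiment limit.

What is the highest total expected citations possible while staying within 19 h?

132

Best packing: 4×electrophysiology block — 16 h, 132 total.
No other feasible combination exceeds 132.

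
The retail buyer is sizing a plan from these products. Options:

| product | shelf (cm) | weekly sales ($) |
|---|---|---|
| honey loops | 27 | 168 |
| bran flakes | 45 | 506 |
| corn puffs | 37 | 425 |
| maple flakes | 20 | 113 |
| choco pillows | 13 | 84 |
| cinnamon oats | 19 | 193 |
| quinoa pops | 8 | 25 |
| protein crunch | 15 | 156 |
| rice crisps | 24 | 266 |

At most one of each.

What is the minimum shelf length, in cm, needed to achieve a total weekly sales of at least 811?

Minimise cm subject to total weekly sales ≥ 811.
Taking corn puffs + protein crunch + rice crisps gives 847 (≥ 811) for 76 cm.
Any bundle with less than 76 cm falls short of 811.

76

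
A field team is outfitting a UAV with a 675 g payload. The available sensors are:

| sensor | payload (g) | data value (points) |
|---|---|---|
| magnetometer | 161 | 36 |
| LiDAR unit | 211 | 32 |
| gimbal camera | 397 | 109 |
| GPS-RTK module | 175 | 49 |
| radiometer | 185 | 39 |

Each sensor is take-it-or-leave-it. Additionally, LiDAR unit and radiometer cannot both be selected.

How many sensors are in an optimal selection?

2

Best achievable data value is 158.
One optimal bundle: gimbal camera + GPS-RTK module (572 g).
All optima have 2 sensors.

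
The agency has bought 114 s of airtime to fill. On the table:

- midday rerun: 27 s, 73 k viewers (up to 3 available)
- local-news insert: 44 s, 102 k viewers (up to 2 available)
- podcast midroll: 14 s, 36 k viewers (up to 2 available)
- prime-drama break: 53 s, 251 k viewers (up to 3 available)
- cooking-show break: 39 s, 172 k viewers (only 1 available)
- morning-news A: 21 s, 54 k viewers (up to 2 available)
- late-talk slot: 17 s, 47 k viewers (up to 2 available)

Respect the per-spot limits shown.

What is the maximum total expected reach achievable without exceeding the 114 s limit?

502

Density check — prime-drama break 4.74, cooking-show break 4.41, late-talk slot 2.76, midday rerun 2.70 are the best per s.
Best packing: 2×prime-drama break — 106 s, 502 total.
That's the maximum — no swap from here does better than 502.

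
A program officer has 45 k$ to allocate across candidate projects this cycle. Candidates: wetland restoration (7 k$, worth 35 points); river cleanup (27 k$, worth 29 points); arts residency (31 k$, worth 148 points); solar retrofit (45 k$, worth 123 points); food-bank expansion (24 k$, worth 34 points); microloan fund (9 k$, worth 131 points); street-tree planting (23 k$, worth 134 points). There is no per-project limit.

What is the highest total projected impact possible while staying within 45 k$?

655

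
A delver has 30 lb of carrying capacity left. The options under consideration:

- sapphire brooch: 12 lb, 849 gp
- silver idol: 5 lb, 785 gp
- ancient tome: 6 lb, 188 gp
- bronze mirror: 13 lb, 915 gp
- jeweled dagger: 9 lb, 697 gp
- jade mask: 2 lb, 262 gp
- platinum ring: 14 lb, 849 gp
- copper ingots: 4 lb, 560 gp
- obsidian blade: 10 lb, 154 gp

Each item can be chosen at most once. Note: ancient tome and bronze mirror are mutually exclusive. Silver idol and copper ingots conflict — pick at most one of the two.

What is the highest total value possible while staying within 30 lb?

Ranking by ratio (value/lb): silver idol 157.00, copper ingots 140.00, jade mask 131.00, jeweled dagger 77.44.
Silver idol + bronze mirror + jeweled dagger + jade mask uses 29 of the 30 lb and totals 2659.

2659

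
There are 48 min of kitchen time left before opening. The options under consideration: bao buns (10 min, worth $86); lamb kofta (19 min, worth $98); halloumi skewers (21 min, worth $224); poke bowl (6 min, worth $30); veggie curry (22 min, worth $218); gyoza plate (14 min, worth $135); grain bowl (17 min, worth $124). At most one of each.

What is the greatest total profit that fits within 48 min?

445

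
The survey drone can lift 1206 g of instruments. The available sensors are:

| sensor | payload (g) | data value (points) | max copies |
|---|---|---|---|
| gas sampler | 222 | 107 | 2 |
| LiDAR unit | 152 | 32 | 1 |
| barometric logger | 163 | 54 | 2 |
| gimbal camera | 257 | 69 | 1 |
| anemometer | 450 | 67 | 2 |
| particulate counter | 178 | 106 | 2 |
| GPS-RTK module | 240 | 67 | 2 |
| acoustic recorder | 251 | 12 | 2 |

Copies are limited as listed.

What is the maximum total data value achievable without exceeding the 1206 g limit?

547

By data value per g: particulate counter 0.60, gas sampler 0.48, barometric logger 0.33 lead.
The ratio heuristic lands on 2×gas sampler + 2×barometric logger + 2×particulate counter (534) but leaves 80 g idle.
Dropping barometric logger frees 163 g; slotting in GPS-RTK module (240 g) lifts the total to 547 at 1203 g.
No other feasible combination exceeds 547.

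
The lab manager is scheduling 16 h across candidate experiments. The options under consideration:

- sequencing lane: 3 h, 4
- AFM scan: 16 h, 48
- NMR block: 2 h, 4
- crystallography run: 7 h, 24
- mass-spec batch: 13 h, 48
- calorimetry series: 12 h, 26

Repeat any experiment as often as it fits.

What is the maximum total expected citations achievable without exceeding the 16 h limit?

52

Best packing: sequencing lane + mass-spec batch — 16 h, 52 total.
Nothing else within 16 h beats 52.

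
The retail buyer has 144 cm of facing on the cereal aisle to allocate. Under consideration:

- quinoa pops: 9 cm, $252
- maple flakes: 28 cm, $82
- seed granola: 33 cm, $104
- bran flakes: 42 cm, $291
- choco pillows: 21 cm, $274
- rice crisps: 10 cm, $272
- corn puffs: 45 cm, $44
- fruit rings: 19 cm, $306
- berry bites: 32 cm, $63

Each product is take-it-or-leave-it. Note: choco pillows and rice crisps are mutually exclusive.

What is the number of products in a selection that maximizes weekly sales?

6

Best achievable weekly sales is 1307.
One optimal bundle: quinoa pops + maple flakes + seed granola + bran flakes + rice crisps + fruit rings (141 cm).
Every optimal selection uses 6 products.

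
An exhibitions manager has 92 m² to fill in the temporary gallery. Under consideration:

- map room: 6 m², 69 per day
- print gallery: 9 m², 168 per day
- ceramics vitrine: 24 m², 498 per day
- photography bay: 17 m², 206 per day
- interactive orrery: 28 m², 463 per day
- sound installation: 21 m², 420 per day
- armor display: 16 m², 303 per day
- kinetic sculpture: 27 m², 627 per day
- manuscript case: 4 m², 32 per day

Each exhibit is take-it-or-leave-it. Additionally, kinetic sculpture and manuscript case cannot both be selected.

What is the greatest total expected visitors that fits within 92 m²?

Taking ceramics vitrine + sound installation + armor display + kinetic sculpture: 88 m² used, 1848 in expected visitors.

1848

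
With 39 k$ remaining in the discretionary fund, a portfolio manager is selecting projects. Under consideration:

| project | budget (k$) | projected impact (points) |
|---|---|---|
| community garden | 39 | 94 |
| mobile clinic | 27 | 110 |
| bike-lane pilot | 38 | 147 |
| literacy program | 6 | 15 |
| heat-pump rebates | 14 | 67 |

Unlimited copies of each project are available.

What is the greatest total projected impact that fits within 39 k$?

By projected impact per k$: heat-pump rebates 4.79, mobile clinic 4.07, bike-lane pilot 3.87, literacy program 2.50 lead.
Best packing: literacy program + 2×heat-pump rebates — 34 k$, 149 total.
No other feasible combination exceeds 149.

149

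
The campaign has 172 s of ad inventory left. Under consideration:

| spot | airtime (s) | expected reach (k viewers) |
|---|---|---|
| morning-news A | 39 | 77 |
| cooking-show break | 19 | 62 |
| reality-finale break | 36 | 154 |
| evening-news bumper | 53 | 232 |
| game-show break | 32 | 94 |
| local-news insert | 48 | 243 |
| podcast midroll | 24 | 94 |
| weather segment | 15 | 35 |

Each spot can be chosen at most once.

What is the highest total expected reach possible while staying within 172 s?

Filling by ratio: reality-finale break + evening-news bumper + local-news insert + podcast midroll for 723, with 11 s left unused.
The 24 s tied up in podcast midroll is better spent on cooking-show break + weather segment — total rises to 726 (171 s).
Next best is reality-finale break + evening-news bumper + game-show break + local-news insert at 723 (169 s) — short by 3.

726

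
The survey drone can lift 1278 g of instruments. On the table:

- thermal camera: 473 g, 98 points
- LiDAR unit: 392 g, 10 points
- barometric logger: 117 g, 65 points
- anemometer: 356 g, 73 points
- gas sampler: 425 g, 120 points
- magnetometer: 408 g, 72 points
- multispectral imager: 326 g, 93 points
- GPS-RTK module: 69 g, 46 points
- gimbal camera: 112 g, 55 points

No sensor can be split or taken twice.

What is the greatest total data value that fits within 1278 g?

By data value per g: GPS-RTK module 0.67, barometric logger 0.56, gimbal camera 0.49 lead.
A density-first pass picks barometric logger + gas sampler + multispectral imager + GPS-RTK module + gimbal camera — 379 at 1049 g.
The 326 g tied up in multispectral imager is better spent on thermal camera — total rises to 384 (1196 g).
Runner-up barometric logger + gas sampler + multispectral imager + GPS-RTK module + gimbal camera tops out at 379.

384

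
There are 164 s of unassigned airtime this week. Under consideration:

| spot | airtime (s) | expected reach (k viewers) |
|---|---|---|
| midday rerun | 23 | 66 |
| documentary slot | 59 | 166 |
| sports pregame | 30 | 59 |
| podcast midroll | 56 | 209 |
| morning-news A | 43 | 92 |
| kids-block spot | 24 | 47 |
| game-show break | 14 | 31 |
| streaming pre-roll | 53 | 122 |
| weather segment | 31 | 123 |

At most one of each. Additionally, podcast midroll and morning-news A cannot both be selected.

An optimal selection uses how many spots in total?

4

Optimal total is 529.
One optimal bundle: documentary slot + podcast midroll + game-show break + weather segment (160 s).
Any selection reaching 529 contains exactly 4 spots.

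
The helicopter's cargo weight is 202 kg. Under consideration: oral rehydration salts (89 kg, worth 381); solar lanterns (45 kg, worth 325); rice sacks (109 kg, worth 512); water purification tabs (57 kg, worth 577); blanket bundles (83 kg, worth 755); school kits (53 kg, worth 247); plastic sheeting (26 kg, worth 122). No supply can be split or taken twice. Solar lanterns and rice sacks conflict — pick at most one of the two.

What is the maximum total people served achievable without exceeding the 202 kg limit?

Density check — water purification tabs 10.12, blanket bundles 9.10, solar lanterns 7.22, rice sacks 4.70 are the best per kg.
Taking solar lanterns + water purification tabs + blanket bundles: 185 kg used, 1657 in people served.

1657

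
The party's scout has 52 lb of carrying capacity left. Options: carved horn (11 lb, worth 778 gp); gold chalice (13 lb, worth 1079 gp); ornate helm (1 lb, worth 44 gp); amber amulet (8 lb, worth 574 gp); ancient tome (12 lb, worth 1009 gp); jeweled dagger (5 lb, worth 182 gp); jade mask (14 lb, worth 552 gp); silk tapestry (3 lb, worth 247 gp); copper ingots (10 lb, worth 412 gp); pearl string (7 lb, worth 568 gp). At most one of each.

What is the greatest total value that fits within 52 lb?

4052

Ranking by ratio (value/lb): ancient tome 84.08, gold chalice 83.00, silk tapestry 82.33.
The ratio heuristic lands on gold chalice + ornate helm + amber amulet + ancient tome + jeweled dagger + silk tapestry + pearl string (3703) but leaves 3 lb idle.
Replace jeweled dagger and silk tapestry with carved horn: the trade gains 349 net, giving 4052 at 52 lb.
Runner-up carved horn + gold chalice + amber amulet + ancient tome + pearl string tops out at 4008.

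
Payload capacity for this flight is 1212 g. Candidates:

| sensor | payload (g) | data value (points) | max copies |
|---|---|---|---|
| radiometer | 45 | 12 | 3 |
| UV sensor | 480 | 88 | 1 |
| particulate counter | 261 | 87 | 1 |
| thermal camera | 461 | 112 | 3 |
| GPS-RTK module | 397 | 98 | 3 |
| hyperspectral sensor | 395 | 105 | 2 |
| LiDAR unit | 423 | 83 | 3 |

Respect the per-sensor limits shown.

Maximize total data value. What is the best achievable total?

333

Taking 3×radiometer + particulate counter + 2×hyperspectral sensor: 1186 g used, 333 in data value.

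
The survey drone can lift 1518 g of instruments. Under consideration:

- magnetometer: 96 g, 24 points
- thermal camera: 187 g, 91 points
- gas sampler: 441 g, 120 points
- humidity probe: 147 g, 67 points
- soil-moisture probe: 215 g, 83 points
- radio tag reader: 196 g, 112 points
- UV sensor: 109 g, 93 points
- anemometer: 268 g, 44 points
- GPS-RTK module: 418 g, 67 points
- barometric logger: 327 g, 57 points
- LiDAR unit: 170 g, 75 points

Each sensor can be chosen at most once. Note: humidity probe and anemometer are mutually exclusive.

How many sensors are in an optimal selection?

7

Best achievable data value is 641.
One optimal bundle: thermal camera + gas sampler + humidity probe + soil-moisture probe + radio tag reader + UV sensor + LiDAR unit (1465 g).
All optima have 7 sensors.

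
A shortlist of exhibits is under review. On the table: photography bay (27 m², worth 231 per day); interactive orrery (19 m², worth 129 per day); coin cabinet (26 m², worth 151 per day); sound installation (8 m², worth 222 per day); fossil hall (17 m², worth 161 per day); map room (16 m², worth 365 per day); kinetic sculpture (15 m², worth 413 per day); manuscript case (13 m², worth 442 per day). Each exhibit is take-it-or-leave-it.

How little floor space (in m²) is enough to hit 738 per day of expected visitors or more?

28

Minimise m² subject to total expected visitors ≥ 738.
kinetic sculpture + manuscript case reaches 855 using 28 m².
Below 28 m² the best achievable stays under 738.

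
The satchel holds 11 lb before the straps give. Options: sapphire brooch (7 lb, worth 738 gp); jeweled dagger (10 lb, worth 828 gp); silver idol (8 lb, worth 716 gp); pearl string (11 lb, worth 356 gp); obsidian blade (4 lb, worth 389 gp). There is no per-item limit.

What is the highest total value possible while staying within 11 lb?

Best packing: sapphire brooch + obsidian blade — 11 lb, 1127 total.
Every other selection either busts 11 lb or fails to beat 1127.

1127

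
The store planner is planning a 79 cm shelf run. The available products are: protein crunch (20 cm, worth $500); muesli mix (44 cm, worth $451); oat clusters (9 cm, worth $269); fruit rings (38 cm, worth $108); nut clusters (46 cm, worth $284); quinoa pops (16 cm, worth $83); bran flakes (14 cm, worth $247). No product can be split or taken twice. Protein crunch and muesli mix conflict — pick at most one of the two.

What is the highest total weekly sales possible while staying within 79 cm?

1099

Density check — oat clusters 29.89, protein crunch 25.00, bran flakes 17.64 are the best per cm.
Taking protein crunch + oat clusters + quinoa pops + bran flakes: 59 cm used, 1099 in weekly sales.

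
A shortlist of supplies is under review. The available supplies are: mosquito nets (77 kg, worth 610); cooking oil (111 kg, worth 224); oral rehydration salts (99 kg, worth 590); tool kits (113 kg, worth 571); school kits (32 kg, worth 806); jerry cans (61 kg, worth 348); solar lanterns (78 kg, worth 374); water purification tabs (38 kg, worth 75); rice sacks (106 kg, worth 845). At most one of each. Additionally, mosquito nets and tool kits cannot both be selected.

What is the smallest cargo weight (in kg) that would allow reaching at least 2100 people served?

215

Need the lightest bundle worth ≥ 2100.
Taking mosquito nets + school kits + rice sacks gives 2261 (≥ 2100) for 215 kg.
No combination under 215 kg hits 2100.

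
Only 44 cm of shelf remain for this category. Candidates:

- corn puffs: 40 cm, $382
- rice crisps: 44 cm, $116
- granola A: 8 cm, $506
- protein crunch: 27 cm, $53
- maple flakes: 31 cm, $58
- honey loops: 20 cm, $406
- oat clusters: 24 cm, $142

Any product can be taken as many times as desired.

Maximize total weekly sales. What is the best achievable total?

2530

Density check — granola A 63.25, honey loops 20.30, corn puffs 9.55, oat clusters 5.92 are the best per cm.
5×granola A uses 40 of the 44 cm and totals 2530.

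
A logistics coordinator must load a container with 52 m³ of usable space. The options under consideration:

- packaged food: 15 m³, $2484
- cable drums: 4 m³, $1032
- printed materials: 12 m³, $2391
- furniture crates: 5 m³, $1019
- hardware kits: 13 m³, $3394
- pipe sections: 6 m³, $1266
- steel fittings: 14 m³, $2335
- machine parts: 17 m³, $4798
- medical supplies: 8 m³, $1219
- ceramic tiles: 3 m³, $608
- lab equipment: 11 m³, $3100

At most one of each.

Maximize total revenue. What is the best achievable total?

Best packing: cable drums + hardware kits + pipe sections + machine parts + lab equipment — 51 m³, 13590 total.

13590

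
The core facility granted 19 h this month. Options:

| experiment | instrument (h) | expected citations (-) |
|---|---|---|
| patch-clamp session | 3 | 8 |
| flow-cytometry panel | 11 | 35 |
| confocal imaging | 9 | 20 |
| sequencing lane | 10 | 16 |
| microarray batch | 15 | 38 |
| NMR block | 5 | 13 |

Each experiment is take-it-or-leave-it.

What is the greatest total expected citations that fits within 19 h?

56

Taking patch-clamp session + flow-cytometry panel + NMR block: 19 h used, 56 in expected citations.
Every other selection either busts 19 h or fails to beat 56.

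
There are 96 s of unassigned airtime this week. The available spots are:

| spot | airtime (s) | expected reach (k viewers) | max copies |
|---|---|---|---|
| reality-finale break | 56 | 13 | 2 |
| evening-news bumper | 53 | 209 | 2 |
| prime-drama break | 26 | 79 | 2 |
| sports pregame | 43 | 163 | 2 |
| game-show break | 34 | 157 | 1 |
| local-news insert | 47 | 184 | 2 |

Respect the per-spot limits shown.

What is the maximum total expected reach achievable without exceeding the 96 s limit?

372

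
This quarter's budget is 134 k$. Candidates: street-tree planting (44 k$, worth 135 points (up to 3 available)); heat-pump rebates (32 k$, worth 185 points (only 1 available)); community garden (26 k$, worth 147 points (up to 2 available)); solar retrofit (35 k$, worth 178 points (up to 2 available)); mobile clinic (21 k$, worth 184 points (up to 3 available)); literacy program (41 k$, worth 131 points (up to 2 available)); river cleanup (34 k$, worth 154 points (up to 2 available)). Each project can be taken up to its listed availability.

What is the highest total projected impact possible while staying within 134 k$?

915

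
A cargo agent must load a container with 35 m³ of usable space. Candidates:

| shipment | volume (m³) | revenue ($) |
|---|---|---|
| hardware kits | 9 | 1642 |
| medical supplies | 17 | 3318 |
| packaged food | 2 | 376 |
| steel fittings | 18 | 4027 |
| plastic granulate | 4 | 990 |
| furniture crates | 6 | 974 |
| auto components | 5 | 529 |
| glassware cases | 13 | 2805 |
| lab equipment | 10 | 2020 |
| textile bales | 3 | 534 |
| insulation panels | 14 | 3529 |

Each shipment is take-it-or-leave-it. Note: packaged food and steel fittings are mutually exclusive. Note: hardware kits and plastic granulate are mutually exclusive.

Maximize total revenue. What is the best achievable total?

Filling by ratio: packaged food + plastic granulate + glassware cases + insulation panels for 7700, with 2 m³ left unused.
Reworking the packing: steel fittings + textile bales + insulation panels uses 35 m³ and improves the total to 8090.
No other feasible combination exceeds 8090.

8090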